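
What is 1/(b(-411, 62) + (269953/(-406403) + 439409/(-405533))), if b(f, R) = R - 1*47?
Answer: 164809827799/2184095431209 ≈ 0.075459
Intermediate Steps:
b(f, R) = -47 + R (b(f, R) = R - 47 = -47 + R)
1/(b(-411, 62) + (269953/(-406403) + 439409/(-405533))) = 1/((-47 + 62) + (269953/(-406403) + 439409/(-405533))) = 1/(15 + (269953*(-1/406403) + 439409*(-1/405533))) = 1/(15 + (-269953/406403 - 439409/405533)) = 1/(15 - 288051985776/164809827799) = 1/(2184095431209/164809827799) = 164809827799/2184095431209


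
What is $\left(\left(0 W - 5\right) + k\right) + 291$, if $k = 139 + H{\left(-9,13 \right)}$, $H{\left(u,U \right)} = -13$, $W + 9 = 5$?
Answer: $412$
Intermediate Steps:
$W = -4$ ($W = -9 + 5 = -4$)
$k = 126$ ($k = 139 - 13 = 126$)
$\left(\left(0 W - 5\right) + k\right) + 291 = \left(\left(0 \left(-4\right) - 5\right) + 126\right) + 291 = \left(\left(0 - 5\right) + 126\right) + 291 = \left(-5 + 126\right) + 291 = 121 + 291 = 412$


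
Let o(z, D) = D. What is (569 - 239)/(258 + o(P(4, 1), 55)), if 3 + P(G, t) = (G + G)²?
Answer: 330/313 ≈ 1.0543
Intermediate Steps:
P(G, t) = -3 + 4*G² (P(G, t) = -3 + (G + G)² = -3 + (2*G)² = -3 + 4*G²)
(569 - 239)/(258 + o(P(4, 1), 55)) = (569 - 239)/(258 + 55) = 330/313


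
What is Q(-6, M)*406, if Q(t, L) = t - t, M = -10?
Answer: 0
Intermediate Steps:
Q(t, L) = 0
Q(-6, M)*406 = 0*406 = 0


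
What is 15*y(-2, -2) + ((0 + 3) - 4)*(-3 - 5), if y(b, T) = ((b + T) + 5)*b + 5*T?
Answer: -172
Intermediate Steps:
y(b, T) = 5*T + b*(5 + T + b) (y(b, T) = ((T + b) + 5)*b + 5*T = (5 + T + b)*b + 5*T = b*(5 + T + b) + 5*T = 5*T + b*(5 + T + b))
15*y(-2, -2) + ((0 + 3) - 4)*(-3 - 5) = 15*((-2)² + 5*(-2) + 5*(-2) - 2*(-2)) + ((0 + 3) - 4)*(-3 - 5) = 15*(4 - 10 - 10 + 4) + (3 - 4)*(-8) = 15*(-12) - 1*(-8) = -180 + 8 = -172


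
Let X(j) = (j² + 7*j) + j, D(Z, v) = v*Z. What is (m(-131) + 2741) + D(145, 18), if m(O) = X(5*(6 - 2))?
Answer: 5911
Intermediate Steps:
D(Z, v) = Z*v
X(j) = j² + 8*j
m(O) = 560 (m(O) = (5*(6 - 2))*(8 + 5*(6 - 2)) = (5*4)*(8 + 5*4) = 20*(8 + 20) = 20*28 = 560)
(m(-131) + 2741) + D(145, 18) = (560 + 2741) + 145*18 = 3301 + 2610 = 5911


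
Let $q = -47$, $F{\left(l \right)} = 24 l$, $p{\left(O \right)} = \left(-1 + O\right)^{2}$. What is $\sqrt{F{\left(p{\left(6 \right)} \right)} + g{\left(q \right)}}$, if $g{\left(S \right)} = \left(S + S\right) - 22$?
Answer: $22$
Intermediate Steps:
$g{\left(S \right)} = -22 + 2 S$ ($g{\left(S \right)} = 2 S - 22 = -22 + 2 S$)
$\sqrt{F{\left(p{\left(6 \right)} \right)} + g{\left(q \right)}} = \sqrt{24 \left(-1 + 6\right)^{2} + \left(-22 + 2 \left(-47\right)\right)} = \sqrt{24 \cdot 5^{2} - 116} = \sqrt{24 \cdot 25 - 116} = \sqrt{600 - 116} = \sqrt{484} = 22$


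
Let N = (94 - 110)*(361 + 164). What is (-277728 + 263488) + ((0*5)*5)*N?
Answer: -14240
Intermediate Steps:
N = -8400 (N = -16*525 = -8400)
(-277728 + 263488) + ((0*5)*5)*N = (-277728 + 263488) + ((0*5)*5)*(-8400) = -14240 + (0*5)*(-8400) = -14240 + 0*(-8400) = -14240 + 0 = -14240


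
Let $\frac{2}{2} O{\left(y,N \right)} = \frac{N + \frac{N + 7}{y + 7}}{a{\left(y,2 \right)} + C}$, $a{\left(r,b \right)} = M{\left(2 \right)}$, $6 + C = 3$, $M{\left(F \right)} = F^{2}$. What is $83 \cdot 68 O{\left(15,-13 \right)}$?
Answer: $- \frac{824024}{11} \approx -74911.0$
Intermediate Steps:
$C = -3$ ($C = -6 + 3 = -3$)
$a{\left(r,b \right)} = 4$ ($a{\left(r,b \right)} = 2^{2} = 4$)
$O{\left(y,N \right)} = N + \frac{7 + N}{7 + y}$ ($O{\left(y,N \right)} = \frac{N + \frac{N + 7}{y + 7}}{4 - 3} = \frac{N + \frac{7 + N}{7 + y}}{1} = \left(N + \frac{7 + N}{7 + y}\right) 1 = N + \frac{7 + N}{7 + y}$)
$83 \cdot 68 O{\left(15,-13 \right)} = 83 \cdot 68 \frac{7 + 8 \left(-13\right) - 195}{7 + 15} = 5644 \frac{7 - 104 - 195}{22} = 5644 \cdot \frac{1}{22} \left(-292\right) = 5644 \left(- \frac{146}{11}\right) = - \frac{824024}{11}$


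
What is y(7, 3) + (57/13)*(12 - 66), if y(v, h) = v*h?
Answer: -2805/13 ≈ -215.77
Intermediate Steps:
y(v, h) = h*v
y(7, 3) + (57/13)*(12 - 66) = 3*7 + (57/13)*(12 - 66) = 21 + (57*(1/13))*(-54) = 21 + (57/13)*(-54) = 21 - 3078/13 = -2805/13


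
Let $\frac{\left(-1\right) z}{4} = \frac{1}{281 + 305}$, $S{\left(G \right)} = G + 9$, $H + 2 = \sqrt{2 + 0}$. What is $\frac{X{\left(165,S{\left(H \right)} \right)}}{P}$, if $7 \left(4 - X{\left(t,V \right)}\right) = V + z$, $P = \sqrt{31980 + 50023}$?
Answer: $\frac{\sqrt{82003} \left(6155 - 293 \sqrt{2}\right)}{168188153} \approx 0.0097742$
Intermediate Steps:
$H = -2 + \sqrt{2}$ ($H = -2 + \sqrt{2 + 0} = -2 + \sqrt{2} \approx -0.58579$)
$S{\left(G \right)} = 9 + G$
$P = \sqrt{82003} \approx 286.36$
$z = - \frac{2}{293}$ ($z = - \frac{4}{281 + 305} = - \frac{4}{586} = \left(-4\right) \frac{1}{586} = - \frac{2}{293} \approx -0.0068259$)
$X{\left(t,V \right)} = \frac{8206}{2051} - \frac{V}{7}$ ($X{\left(t,V \right)} = 4 - \frac{V - \frac{2}{293}}{7} = 4 - \frac{- \frac{2}{293} + V}{7} = 4 - \left(- \frac{2}{2051} + \frac{V}{7}\right) = \frac{8206}{2051} - \frac{V}{7}$)
$\frac{X{\left(165,S{\left(H \right)} \right)}}{P} = \frac{\frac{8206}{2051} - \frac{9 - \left(2 - \sqrt{2}\right)}{7}}{\sqrt{82003}} = \left(\frac{8206}{2051} - \frac{7 + \sqrt{2}}{7}\right) \frac{\sqrt{82003}}{82003} = \left(\frac{8206}{2051} - \left(1 + \frac{\sqrt{2}}{7}\right)\right) \frac{\sqrt{82003}}{82003} = \left(\frac{6155}{2051} - \frac{\sqrt{2}}{7}\right) \frac{\sqrt{82003}}{82003} = \frac{\sqrt{82003} \left(\frac{6155}{2051} - \frac{\sqrt{2}}{7}\right)}{82003}$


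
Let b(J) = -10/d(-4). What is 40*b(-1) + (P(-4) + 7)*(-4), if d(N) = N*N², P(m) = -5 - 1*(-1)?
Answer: -23/4 ≈ -5.7500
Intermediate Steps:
P(m) = -4 (P(m) = -5 + 1 = -4)
d(N) = N³
b(J) = 5/32 (b(J) = -10/((-4)³) = -10/(-64) = -10*(-1/64) = 5/32)
40*b(-1) + (P(-4) + 7)*(-4) = 40*(5/32) + (-4 + 7)*(-4) = 25/4 + 3*(-4) = 25/4 - 12 = -23/4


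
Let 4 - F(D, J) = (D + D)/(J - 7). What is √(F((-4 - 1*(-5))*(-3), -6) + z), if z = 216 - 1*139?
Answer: √13611/13 ≈ 8.9743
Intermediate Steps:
z = 77 (z = 216 - 139 = 77)
F(D, J) = 4 - 2*D/(-7 + J) (F(D, J) = 4 - (D + D)/(J - 7) = 4 - 2*D/(-7 + J))
√(F((-4 - 1*(-5))*(-3), -6) + z) = √(2*(-14 - (-4 - 1*(-5))*(-3) + 2*(-6))/(-7 - 6) + 77) = √(2*(-14 - (-4 + 5)*(-3) - 12)/(-13) + 77) = √(2*(-1/13)*(-14 - (-3) - 12) + 77) = √(2*(-1/13)*(-14 - 1*(-3) - 12) + 77) = √(2*(-1/13)*(-14 + 3 - 12) + 77) = √(2*(-1/13)*(-23) + 77) = √(46/13 + 77) = √(1047/13) = √13611/13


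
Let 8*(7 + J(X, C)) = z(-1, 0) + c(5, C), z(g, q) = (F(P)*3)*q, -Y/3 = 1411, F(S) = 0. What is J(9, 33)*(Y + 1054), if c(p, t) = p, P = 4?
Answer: 162129/8 ≈ 20266.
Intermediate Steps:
Y = -4233 (Y = -3*1411 = -4233)
z(g, q) = 0 (z(g, q) = (0*3)*q = 0*q = 0)
J(X, C) = -51/8 (J(X, C) = -7 + (0 + 5)/8 = -7 + (1/8)*5 = -7 + 5/8 = -51/8)
J(9, 33)*(Y + 1054) = -51*(-4233 + 1054)/8 = -51/8*(-3179) = 162129/8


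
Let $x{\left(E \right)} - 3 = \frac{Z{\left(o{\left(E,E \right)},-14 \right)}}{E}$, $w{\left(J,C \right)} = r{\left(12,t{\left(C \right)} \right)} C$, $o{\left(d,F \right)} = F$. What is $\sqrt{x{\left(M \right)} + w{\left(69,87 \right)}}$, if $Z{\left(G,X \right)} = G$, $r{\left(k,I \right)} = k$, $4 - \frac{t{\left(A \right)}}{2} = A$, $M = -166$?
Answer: $2 \sqrt{262} \approx 32.373$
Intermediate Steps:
$t{\left(A \right)} = 8 - 2 A$
$w{\left(J,C \right)} = 12 C$
$x{\left(E \right)} = 4$ ($x{\left(E \right)} = 3 + \frac{E}{E} = 3 + 1 = 4$)
$\sqrt{x{\left(M \right)} + w{\left(69,87 \right)}} = \sqrt{4 + 12 \cdot 87} = \sqrt{4 + 1044} = \sqrt{1048} = 2 \sqrt{262}$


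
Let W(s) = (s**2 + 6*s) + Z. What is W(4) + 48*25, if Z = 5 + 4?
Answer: 1249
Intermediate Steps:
Z = 9
W(s) = 9 + s**2 + 6*s (W(s) = (s**2 + 6*s) + 9 = 9 + s**2 + 6*s)
W(4) + 48*25 = (9 + 4**2 + 6*4) + 48*25 = (9 + 16 + 24) + 1200 = 49 + 1200 = 1249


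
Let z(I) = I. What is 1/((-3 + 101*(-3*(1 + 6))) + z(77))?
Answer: -1/2047 ≈ -0.00048852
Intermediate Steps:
1/((-3 + 101*(-3*(1 + 6))) + z(77)) = 1/((-3 + 101*(-3*(1 + 6))) + 77) = 1/((-3 + 101*(-3*7)) + 77) = 1/((-3 + 101*(-21)) + 77) = 1/((-3 - 2121) + 77) = 1/(-2124 + 77) = 1/(-2047) = -1/2047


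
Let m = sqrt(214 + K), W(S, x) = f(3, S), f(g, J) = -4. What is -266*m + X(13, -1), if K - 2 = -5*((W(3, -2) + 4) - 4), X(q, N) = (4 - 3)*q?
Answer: 13 - 532*sqrt(59) ≈ -4073.4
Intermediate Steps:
W(S, x) = -4
X(q, N) = q (X(q, N) = 1*q = q)
K = 22 (K = 2 - 5*((-4 + 4) - 4) = 2 - 5*(0 - 4) = 2 - 5*(-4) = 2 + 20 = 22)
m = 2*sqrt(59) (m = sqrt(214 + 22) = sqrt(236) = 2*sqrt(59) ≈ 15.362)
-266*m + X(13, -1) = -532*sqrt(59) + 13 = 13 - 532*sqrt(59)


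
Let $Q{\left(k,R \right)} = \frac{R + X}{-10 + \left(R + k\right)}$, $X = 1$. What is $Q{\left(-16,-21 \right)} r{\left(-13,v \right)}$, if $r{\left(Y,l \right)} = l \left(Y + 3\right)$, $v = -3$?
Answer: $\frac{600}{47} \approx 12.766$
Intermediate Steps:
$r{\left(Y,l \right)} = l \left(3 + Y\right)$
$Q{\left(k,R \right)} = \frac{1 + R}{-10 + R + k}$ ($Q{\left(k,R \right)} = \frac{R + 1}{-10 + \left(R + k\right)} = \frac{1 + R}{-10 + R + k}$)
$Q{\left(-16,-21 \right)} r{\left(-13,v \right)} = \frac{1 - 21}{-10 - 21 - 16} \left(- 3 \left(3 - 13\right)\right) = \frac{1}{-47} \left(-20\right) \left(\left(-3\right) \left(-10\right)\right) = \left(- \frac{1}{47}\right) \left(-20\right) 30 = \frac{20}{47} \cdot 30 = \frac{600}{47}$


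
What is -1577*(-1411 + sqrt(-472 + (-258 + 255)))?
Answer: 2225147 - 7885*I*sqrt(19) ≈ 2.2251e+6 - 34370.0*I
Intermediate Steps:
-1577*(-1411 + sqrt(-472 + (-258 + 255))) = -1577*(-1411 + sqrt(-472 - 3)) = -1577*(-1411 + sqrt(-475)) = -1577*(-1411 + 5*I*sqrt(19)) = 2225147 - 7885*I*sqrt(19)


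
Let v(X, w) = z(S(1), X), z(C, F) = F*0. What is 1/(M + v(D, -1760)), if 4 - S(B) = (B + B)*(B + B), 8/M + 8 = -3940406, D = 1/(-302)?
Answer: -1970207/4 ≈ -4.9255e+5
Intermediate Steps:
D = -1/302 ≈ -0.0033113
M = -4/1970207 (M = 8/(-8 - 3940406) = 8/(-3940414) = 8*(-1/3940414) = -4/1970207 ≈ -2.0302e-6)
S(B) = 4 - 4*B² (S(B) = 4 - (B + B)*(B + B) = 4 - 2*B*2*B = 4 - 4*B²)
z(C, F) = 0
v(X, w) = 0
1/(M + v(D, -1760)) = 1/(-4/1970207 + 0) = 1/(-4/1970207) = -1970207/4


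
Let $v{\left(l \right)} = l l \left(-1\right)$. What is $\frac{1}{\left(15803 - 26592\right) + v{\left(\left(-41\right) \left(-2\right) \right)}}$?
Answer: $- \frac{1}{17513} \approx -5.71 \cdot 10^{-5}$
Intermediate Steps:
$v{\left(l \right)} = - l^{2}$ ($v{\left(l \right)} = l^{2} \left(-1\right) = - l^{2}$)
$\frac{1}{\left(15803 - 26592\right) + v{\left(\left(-41\right) \left(-2\right) \right)}} = \frac{1}{\left(15803 - 26592\right) - \left(\left(-41\right) \left(-2\right)\right)^{2}} = \frac{1}{\left(15803 - 26592\right) - 82^{2}} = \frac{1}{-10789 - 6724} = \frac{1}{-17513} = - \frac{1}{17513}$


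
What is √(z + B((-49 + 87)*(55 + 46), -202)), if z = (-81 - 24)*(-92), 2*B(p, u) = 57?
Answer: 3*√4306/2 ≈ 98.430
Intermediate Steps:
B(p, u) = 57/2 (B(p, u) = (½)*57 = 57/2)
z = 9660 (z = -105*(-92) = 9660)
√(z + B((-49 + 87)*(55 + 46), -202)) = √(9660 + 57/2) = √(19377/2) = 3*√4306/2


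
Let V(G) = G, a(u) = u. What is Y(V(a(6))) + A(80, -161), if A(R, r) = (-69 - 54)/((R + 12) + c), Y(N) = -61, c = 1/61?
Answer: -116632/1871 ≈ -62.337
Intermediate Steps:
c = 1/61 ≈ 0.016393
A(R, r) = -123/(733/61 + R) (A(R, r) = (-69 - 54)/((R + 12) + 1/61) = -123/((12 + R) + 1/61) = -123/(733/61 + R))
Y(V(a(6))) + A(80, -161) = -61 - 7503/(733 + 61*80) = -61 - 7503/(733 + 4880) = -61 - 7503/5613 = -61 - 7503*1/5613 = -61 - 2501/1871 = -116632/1871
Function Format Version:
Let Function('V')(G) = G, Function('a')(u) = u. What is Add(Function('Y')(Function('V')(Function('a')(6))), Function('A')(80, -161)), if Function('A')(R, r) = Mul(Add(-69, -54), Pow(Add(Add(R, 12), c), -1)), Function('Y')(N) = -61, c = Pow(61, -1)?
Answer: Rational(-116632, 1871) ≈ -62.337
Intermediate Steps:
c = Rational(1, 61) ≈ 0.016393
Function('A')(R, r) = Mul(-123, Pow(Add(Rational(733, 61), R), -1)) (Function('A')(R, r) = Mul(Add(-69, -54), Pow(Add(Add(R, 12), Rational(1, 61)), -1)) = Mul(-123, Pow(Add(Add(12, R), Rational(1, 61)), -1)) = Mul(-123, Pow(Add(Rational(733, 61), R), -1)))
Add(Function('Y')(Function('V')(Function('a')(6))), Function('A')(80, -161)) = Add(-61, Mul(-7503, Pow(Add(733, Mul(61, 80)), -1))) = Add(-61, Mul(-7503, Pow(Add(733, 4880), -1))) = Add(-61, Mul(-7503, Pow(5613, -1))) = Add(-61, Mul(-7503, Rational(1, 5613))) = Add(-61, Rational(-2501, 1871)) = Rational(-116632, 1871)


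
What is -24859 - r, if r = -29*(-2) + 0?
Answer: -24917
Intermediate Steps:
r = 58 (r = 58 + 0 = 58)
-24859 - r = -24859 - 1*58 = -24859 - 58 = -24917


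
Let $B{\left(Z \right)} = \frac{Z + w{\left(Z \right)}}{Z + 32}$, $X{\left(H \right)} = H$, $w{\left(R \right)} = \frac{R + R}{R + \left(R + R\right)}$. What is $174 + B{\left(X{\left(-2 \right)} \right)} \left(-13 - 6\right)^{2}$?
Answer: $\frac{7108}{45} \approx 157.96$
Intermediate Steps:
$w{\left(R \right)} = \frac{2}{3}$ ($w{\left(R \right)} = \frac{2 R}{R + 2 R} = \frac{2 R}{3 R} = 2 R \frac{1}{3 R} = \frac{2}{3}$)
$B{\left(Z \right)} = \frac{\frac{2}{3} + Z}{32 + Z}$ ($B{\left(Z \right)} = \frac{Z + \frac{2}{3}}{Z + 32} = \frac{\frac{2}{3} + Z}{32 + Z}$)
$174 + B{\left(X{\left(-2 \right)} \right)} \left(-13 - 6\right)^{2} = 174 + \frac{\frac{2}{3} - 2}{32 - 2} \left(-13 - 6\right)^{2} = 174 + \frac{1}{30} \left(- \frac{4}{3}\right) \left(-19\right)^{2} = 174 + \frac{1}{30} \left(- \frac{4}{3}\right) 361 = 174 - \frac{722}{45} = \frac{7108}{45}$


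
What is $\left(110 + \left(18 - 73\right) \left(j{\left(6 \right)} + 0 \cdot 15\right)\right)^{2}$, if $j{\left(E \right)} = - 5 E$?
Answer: $3097600$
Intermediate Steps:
$\left(110 + \left(18 - 73\right) \left(j{\left(6 \right)} + 0 \cdot 15\right)\right)^{2} = \left(110 + \left(18 - 73\right) \left(\left(-5\right) 6 + 0 \cdot 15\right)\right)^{2} = \left(110 - 55 \left(-30 + 0\right)\right)^{2} = \left(110 - -1650\right)^{2} = \left(110 + 1650\right)^{2} = 1760^{2} = 3097600$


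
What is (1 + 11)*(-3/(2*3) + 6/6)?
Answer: 6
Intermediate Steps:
(1 + 11)*(-3/(2*3) + 6/6) = 12*(-3/6 + 6*(⅙)) = 12*(-3*⅙ + 1) = 12*(-½ + 1) = 12*(½) = 6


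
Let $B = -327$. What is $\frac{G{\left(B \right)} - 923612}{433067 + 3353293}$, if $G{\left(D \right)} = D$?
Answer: $- \frac{923939}{3786360} \approx -0.24402$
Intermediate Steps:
$\frac{G{\left(B \right)} - 923612}{433067 + 3353293} = \frac{-327 - 923612}{433067 + 3353293} = - \frac{923939}{3786360}$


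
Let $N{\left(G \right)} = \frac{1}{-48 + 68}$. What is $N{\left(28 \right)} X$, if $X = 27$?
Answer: $\frac{27}{20} \approx 1.35$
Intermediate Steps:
$N{\left(G \right)} = \frac{1}{20}$
$N{\left(28 \right)} X = \frac{1}{20} \cdot 27 = \frac{27}{20}$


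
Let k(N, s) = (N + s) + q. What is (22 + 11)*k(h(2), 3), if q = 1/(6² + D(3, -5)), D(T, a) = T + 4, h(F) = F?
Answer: 7128/43 ≈ 165.77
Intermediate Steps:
D(T, a) = 4 + T
q = 1/43 (q = 1/(6² + (4 + 3)) = 1/(36 + 7) = 1/43 ≈ 0.023256)
k(N, s) = 1/43 + N + s (k(N, s) = (N + s) + 1/43 = 1/43 + N + s)
(22 + 11)*k(h(2), 3) = (22 + 11)*(1/43 + 2 + 3) = 33*(216/43) = 7128/43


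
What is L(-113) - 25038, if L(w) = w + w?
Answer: -25264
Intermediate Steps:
L(w) = 2*w
L(-113) - 25038 = 2*(-113) - 25038 = -226 - 25038 = -25264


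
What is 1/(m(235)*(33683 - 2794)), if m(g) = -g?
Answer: -1/7258915 ≈ -1.3776e-7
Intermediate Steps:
1/(m(235)*(33683 - 2794)) = 1/(((-1*235))*(33683 - 2794)) = 1/(-235*30889) = -1/235*1/30889 = -1/7258915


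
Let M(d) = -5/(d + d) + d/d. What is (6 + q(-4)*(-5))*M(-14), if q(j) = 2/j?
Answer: 561/56 ≈ 10.018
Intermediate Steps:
M(d) = 1 - 5/(2*d) (M(d) = -5*1/(2*d) + 1 = -5/(2*d) + 1 = 1 - 5/(2*d))
(6 + q(-4)*(-5))*M(-14) = (6 + (2/(-4))*(-5))*((-5/2 - 14)/(-14)) = (6 + (2*(-¼))*(-5))*(-1/14*(-33/2)) = (6 - ½*(-5))*(33/28) = (6 + 5/2)*(33/28) = (17/2)*(33/28) = 561/56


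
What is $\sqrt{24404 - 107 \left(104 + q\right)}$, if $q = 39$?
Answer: $\sqrt{9103} \approx 95.41$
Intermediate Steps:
$\sqrt{24404 - 107 \left(104 + q\right)} = \sqrt{24404 - 107 \left(104 + 39\right)} = \sqrt{24404 - 15301} = \sqrt{9103}$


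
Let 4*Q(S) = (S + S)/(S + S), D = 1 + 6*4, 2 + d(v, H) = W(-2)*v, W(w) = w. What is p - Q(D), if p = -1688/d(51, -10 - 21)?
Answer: 831/52 ≈ 15.981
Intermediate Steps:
d(v, H) = -2 - 2*v
D = 25 (D = 1 + 24 = 25)
Q(S) = ¼ (Q(S) = ((S + S)/(S + S))/4 = ((2*S)/((2*S)))/4 = ((2*S)*(1/(2*S)))/4 = (¼)*1 = ¼)
p = 211/13 (p = -1688/(-2 - 2*51) = -1688/(-2 - 102) = -1688/(-104) = -1688*(-1/104) = 211/13 ≈ 16.231)
p - Q(D) = 211/13 - 1*¼ = 211/13 - ¼ = 831/52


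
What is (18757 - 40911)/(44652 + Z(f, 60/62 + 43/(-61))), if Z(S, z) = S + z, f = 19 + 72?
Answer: -20946607/42304755 ≈ -0.49514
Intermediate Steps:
f = 91
(18757 - 40911)/(44652 + Z(f, 60/62 + 43/(-61))) = (18757 - 40911)/(44652 + (91 + (60/62 + 43/(-61)))) = -22154/(44652 + (91 + (60*(1/62) + 43*(-1/61)))) = -22154/(44652 + (91 + (30/31 - 43/61))) = -22154/(44652 + (91 + 497/1891)) = -22154/(44652 + 172578/1891) = -22154/84609510/1891 = -22154*1891/84609510 = -20946607/42304755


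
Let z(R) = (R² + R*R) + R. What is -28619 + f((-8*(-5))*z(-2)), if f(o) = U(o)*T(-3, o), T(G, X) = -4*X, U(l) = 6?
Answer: -34379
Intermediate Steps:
z(R) = R + 2*R² (z(R) = (R² + R²) + R = 2*R² + R = R + 2*R²)
f(o) = -24*o (f(o) = 6*(-4*o) = -24*o)
-28619 + f((-8*(-5))*z(-2)) = -28619 - 24*(-8*(-5))*(-2*(1 + 2*(-2))) = -28619 - 960*(-2*(1 - 4)) = -28619 - 960*(-2*(-3)) = -28619 - 960*6 = -28619 - 24*240 = -28619 - 5760 = -34379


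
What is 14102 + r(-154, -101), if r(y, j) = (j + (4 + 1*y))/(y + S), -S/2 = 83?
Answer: 4512891/320 ≈ 14103.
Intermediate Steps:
S = -166 (S = -2*83 = -166)
r(y, j) = (4 + j + y)/(-166 + y) (r(y, j) = (j + (4 + 1*y))/(y - 166) = (j + (4 + y))/(-166 + y) = (4 + j + y)/(-166 + y))
14102 + r(-154, -101) = 14102 + (4 - 101 - 154)/(-166 - 154) = 14102 - 251/(-320) = 14102 - 1/320*(-251) = 14102 + 251/320 = 4512891/320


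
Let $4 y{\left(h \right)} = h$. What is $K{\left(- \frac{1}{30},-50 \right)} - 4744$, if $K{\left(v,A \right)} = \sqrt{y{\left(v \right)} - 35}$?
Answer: $-4744 + \frac{i \sqrt{126030}}{60} \approx -4744.0 + 5.9168 i$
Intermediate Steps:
$y{\left(h \right)} = \frac{h}{4}$
$K{\left(v,A \right)} = \sqrt{-35 + \frac{v}{4}}$ ($K{\left(v,A \right)} = \sqrt{\frac{v}{4} - 35} = \sqrt{-35 + \frac{v}{4}}$)
$K{\left(- \frac{1}{30},-50 \right)} - 4744 = \frac{\sqrt{-140 - \frac{1}{30}}}{2} - 4744 = \frac{\sqrt{- \frac{4201}{30}}}{2} - 4744 = \frac{\frac{1}{30} i \sqrt{126030}}{2} - 4744 = \frac{i \sqrt{126030}}{60} - 4744 = -4744 + \frac{i \sqrt{126030}}{60}$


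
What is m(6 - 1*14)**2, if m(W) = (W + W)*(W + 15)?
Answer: 12544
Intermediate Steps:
m(W) = 2*W*(15 + W) (m(W) = (2*W)*(15 + W) = 2*W*(15 + W))
m(6 - 1*14)**2 = (2*(6 - 1*14)*(15 + (6 - 1*14)))**2 = (2*(6 - 14)*(15 + (6 - 14)))**2 = (2*(-8)*(15 - 8))**2 = (2*(-8)*7)**2 = (-112)**2 = 12544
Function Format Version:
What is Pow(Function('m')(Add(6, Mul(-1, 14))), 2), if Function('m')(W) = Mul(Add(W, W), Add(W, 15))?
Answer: 12544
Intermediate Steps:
Function('m')(W) = Mul(2, W, Add(15, W)) (Function('m')(W) = Mul(Mul(2, W), Add(15, W)) = Mul(2, W, Add(15, W)))
Pow(Function('m')(Add(6, Mul(-1, 14))), 2) = Pow(Mul(2, Add(6, Mul(-1, 14)), Add(15, Add(6, Mul(-1, 14)))), 2) = Pow(Mul(2, Add(6, -14), Add(15, Add(6, -14))), 2) = Pow(Mul(2, -8, Add(15, -8)), 2) = Pow(Mul(2, -8, 7), 2) = Pow(-112, 2) = 12544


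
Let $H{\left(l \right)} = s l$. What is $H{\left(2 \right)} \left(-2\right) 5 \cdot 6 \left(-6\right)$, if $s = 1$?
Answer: $720$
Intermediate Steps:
$H{\left(l \right)} = l$ ($H{\left(l \right)} = 1 l = l$)
$H{\left(2 \right)} \left(-2\right) 5 \cdot 6 \left(-6\right) = 2 \left(-2\right) 5 \cdot 6 \left(-6\right) = 2 \left(\left(-10\right) 6\right) \left(-6\right) = 2 \left(-60\right) \left(-6\right) = \left(-120\right) \left(-6\right) = 720$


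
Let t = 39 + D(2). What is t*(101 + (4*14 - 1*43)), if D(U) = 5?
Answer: 5016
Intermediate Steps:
t = 44 (t = 39 + 5 = 44)
t*(101 + (4*14 - 1*43)) = 44*(101 + (4*14 - 1*43)) = 44*(101 + (56 - 43)) = 44*(101 + 13) = 44*114 = 5016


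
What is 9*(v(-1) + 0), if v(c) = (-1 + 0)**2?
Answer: 9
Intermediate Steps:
v(c) = 1 (v(c) = (-1)**2 = 1)
9*(v(-1) + 0) = 9*(1 + 0) = 9*1 = 9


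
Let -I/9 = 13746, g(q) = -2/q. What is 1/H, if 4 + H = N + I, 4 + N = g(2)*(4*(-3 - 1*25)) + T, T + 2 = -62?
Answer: -1/123674 ≈ -8.0858e-6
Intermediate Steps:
T = -64 (T = -2 - 62 = -64)
I = -123714 (I = -9*13746 = -123714)
N = 44 (N = -4 + ((-2/2)*(4*(-3 - 1*25)) - 64) = -4 + ((-2*½)*(4*(-3 - 25)) - 64) = -4 + (-4*(-28) - 64) = -4 + (-1*(-112) - 64) = -4 + (112 - 64) = -4 + 48 = 44)
H = -123674 (H = -4 + (44 - 123714) = -4 - 123670 = -123674)
1/H = 1/(-123674) = -1/123674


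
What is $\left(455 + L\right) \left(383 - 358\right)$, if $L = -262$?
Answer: $4825$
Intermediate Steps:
$\left(455 + L\right) \left(383 - 358\right) = \left(455 - 262\right) \left(383 - 358\right) = 193 \cdot 25 = 4825$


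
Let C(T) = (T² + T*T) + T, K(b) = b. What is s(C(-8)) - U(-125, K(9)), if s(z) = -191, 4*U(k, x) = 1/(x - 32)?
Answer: -17571/92 ≈ -190.99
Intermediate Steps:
C(T) = T + 2*T² (C(T) = (T² + T²) + T = 2*T² + T = T + 2*T²)
U(k, x) = 1/(4*(-32 + x)) (U(k, x) = 1/(4*(x - 32)) = 1/(4*(-32 + x)))
s(C(-8)) - U(-125, K(9)) = -191 - 1/(4*(-32 + 9)) = -191 - 1/(4*(-23)) = -191 - (-1)/(4*23) = -191 - 1*(-1/92) = -191 + 1/92 = -17571/92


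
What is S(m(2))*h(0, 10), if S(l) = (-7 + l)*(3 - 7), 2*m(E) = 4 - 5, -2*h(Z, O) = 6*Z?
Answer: 0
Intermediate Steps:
h(Z, O) = -3*Z
m(E) = -½ (m(E) = (4 - 5)/2 = (½)*(-1) = -½)
S(l) = 28 - 4*l (S(l) = (-7 + l)*(-4) = 28 - 4*l)
S(m(2))*h(0, 10) = (28 - 4*(-½))*(-3*0) = (28 + 2)*0 = 30*0 = 0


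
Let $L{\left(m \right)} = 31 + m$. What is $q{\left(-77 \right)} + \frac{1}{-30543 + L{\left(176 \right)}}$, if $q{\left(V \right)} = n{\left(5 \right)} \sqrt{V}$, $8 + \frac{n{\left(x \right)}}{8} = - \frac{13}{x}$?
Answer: $- \frac{1}{30336} - \frac{424 i \sqrt{77}}{5} \approx -3.2964 \cdot 10^{-5} - 744.12 i$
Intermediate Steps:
$n{\left(x \right)} = -64 - \frac{104}{x}$ ($n{\left(x \right)} = -64 + 8 \left(- \frac{13}{x}\right) = -64 - \frac{104}{x}$)
$q{\left(V \right)} = - \frac{424 \sqrt{V}}{5}$ ($q{\left(V \right)} = \left(-64 - \frac{104}{5}\right) \sqrt{V} = - \frac{424 \sqrt{V}}{5}$)
$q{\left(-77 \right)} + \frac{1}{-30543 + L{\left(176 \right)}} = - \frac{424 \sqrt{-77}}{5} + \frac{1}{-30543 + \left(31 + 176\right)} = - \frac{424 i \sqrt{77}}{5} + \frac{1}{-30543 + 207} = - \frac{424 i \sqrt{77}}{5} + \frac{1}{-30336} = - \frac{424 i \sqrt{77}}{5} - \frac{1}{30336} = - \frac{1}{30336} - \frac{424 i \sqrt{77}}{5}$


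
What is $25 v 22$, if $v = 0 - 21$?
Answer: $-11550$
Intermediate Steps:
$v = -21$ ($v = 0 - 21 = -21$)
$25 v 22 = 25 \left(-21\right) 22 = \left(-525\right) 22 = -11550$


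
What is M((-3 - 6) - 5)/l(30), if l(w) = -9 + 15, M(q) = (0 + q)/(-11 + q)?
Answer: 7/75 ≈ 0.093333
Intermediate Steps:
M(q) = q/(-11 + q)
l(w) = 6
M((-3 - 6) - 5)/l(30) = (((-3 - 6) - 5)/(-11 + ((-3 - 6) - 5)))/6 = ((-9 - 5)/(-11 + (-9 - 5)))*(1/6) = -14/(-11 - 14)*(1/6) = -14/(-25)*(1/6) = -14*(-1/25)*(1/6) = (14/25)*(1/6) = 7/75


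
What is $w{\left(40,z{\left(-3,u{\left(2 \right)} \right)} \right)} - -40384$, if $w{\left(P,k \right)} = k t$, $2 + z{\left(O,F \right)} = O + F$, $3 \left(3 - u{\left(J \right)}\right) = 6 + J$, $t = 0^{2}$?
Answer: $40384$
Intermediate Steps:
$t = 0$
$u{\left(J \right)} = 1 - \frac{J}{3}$ ($u{\left(J \right)} = 3 - \frac{6 + J}{3} = 3 - \left(2 + \frac{J}{3}\right) = 1 - \frac{J}{3}$)
$z{\left(O,F \right)} = -2 + F + O$ ($z{\left(O,F \right)} = -2 + \left(O + F\right) = -2 + \left(F + O\right) = -2 + F + O$)
$w{\left(P,k \right)} = 0$ ($w{\left(P,k \right)} = k 0 = 0$)
$w{\left(40,z{\left(-3,u{\left(2 \right)} \right)} \right)} - -40384 = 0 - -40384 = 0 + 40384 = 40384$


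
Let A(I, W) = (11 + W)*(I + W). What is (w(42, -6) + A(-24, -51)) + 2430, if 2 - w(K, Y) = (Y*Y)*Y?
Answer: 5648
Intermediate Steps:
w(K, Y) = 2 - Y**3 (w(K, Y) = 2 - Y*Y*Y = 2 - Y**2*Y = 2 - Y**3)
(w(42, -6) + A(-24, -51)) + 2430 = ((2 - 1*(-6)**3) + ((-51)**2 + 11*(-24) + 11*(-51) - 24*(-51))) + 2430 = ((2 - 1*(-216)) + (2601 - 264 - 561 + 1224)) + 2430 = ((2 + 216) + 3000) + 2430 = (218 + 3000) + 2430 = 3218 + 2430 = 5648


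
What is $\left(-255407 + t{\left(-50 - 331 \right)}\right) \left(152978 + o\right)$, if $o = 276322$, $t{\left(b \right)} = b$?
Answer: $-109809788400$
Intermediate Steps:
$\left(-255407 + t{\left(-50 - 331 \right)}\right) \left(152978 + o\right) = \left(-255407 - 381\right) \left(152978 + 276322\right) = \left(-255407 - 381\right) 429300 = \left(-255788\right) 429300 = -109809788400$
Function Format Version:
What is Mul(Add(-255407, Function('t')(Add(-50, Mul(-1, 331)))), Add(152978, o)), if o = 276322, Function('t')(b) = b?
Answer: -109809788400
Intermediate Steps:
Mul(Add(-255407, Function('t')(Add(-50, Mul(-1, 331)))), Add(152978, o)) = Mul(Add(-255407, Add(-50, Mul(-1, 331))), Add(152978, 276322)) = Mul(Add(-255407, Add(-50, -331)), 429300) = Mul(Add(-255407, -381), 429300) = Mul(-255788, 429300) = -109809788400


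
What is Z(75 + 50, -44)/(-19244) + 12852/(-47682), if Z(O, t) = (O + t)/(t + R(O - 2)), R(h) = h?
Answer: -361897211/1342403708 ≈ -0.26959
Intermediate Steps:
Z(O, t) = (O + t)/(-2 + O + t) (Z(O, t) = (O + t)/(t + (O - 2)) = (O + t)/(t + (-2 + O)) = (O + t)/(-2 + O + t))
Z(75 + 50, -44)/(-19244) + 12852/(-47682) = (((75 + 50) - 44)/(-2 + (75 + 50) - 44))/(-19244) + 12852/(-47682) = ((125 - 44)/(-2 + 125 - 44))*(-1/19244) + 12852*(-1/47682) = (81/79)*(-1/19244) - 238/883 = -81/1520276 - 238/883 = -361897211/1342403708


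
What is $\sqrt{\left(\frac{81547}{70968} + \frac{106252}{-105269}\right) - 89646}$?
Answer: $\frac{5 i \sqrt{50032979528987621423238}}{3735365196} \approx 299.41 i$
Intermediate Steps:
$\sqrt{\left(\frac{81547}{70968} + \frac{106252}{-105269}\right) - 89646} = \sqrt{\left(81547 \cdot \frac{1}{70968} + 106252 \left(- \frac{1}{105269}\right)\right) - 89646} = \sqrt{\left(\frac{81547}{70968} - \frac{106252}{105269}\right) - 89646} = \sqrt{\frac{1043879207}{7470730392} - 89646} = \sqrt{- \frac{669720052842025}{7470730392}} = \frac{5 i \sqrt{50032979528987621423238}}{3735365196}$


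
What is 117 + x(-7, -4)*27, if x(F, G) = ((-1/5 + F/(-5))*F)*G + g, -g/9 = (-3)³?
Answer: 37926/5 ≈ 7585.2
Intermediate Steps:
g = 243 (g = -9*(-3)³ = -9*(-27) = 243)
x(F, G) = 243 + F*G*(-⅕ - F/5) (x(F, G) = ((-1/5 + F/(-5))*F)*G + 243 = ((-1*⅕ + F*(-⅕))*F)*G + 243 = ((-⅕ - F/5)*F)*G + 243 = (F*(-⅕ - F/5))*G + 243 = F*G*(-⅕ - F/5) + 243 = 243 + F*G*(-⅕ - F/5))
117 + x(-7, -4)*27 = 117 + (243 - ⅕*(-7)*(-4) - ⅕*(-4)*(-7)²)*27 = 117 + (243 - 28/5 - ⅕*(-4)*49)*27 = 117 + (243 - 28/5 + 196/5)*27 = 117 + (1383/5)*27 = 117 + 37341/5 = 37926/5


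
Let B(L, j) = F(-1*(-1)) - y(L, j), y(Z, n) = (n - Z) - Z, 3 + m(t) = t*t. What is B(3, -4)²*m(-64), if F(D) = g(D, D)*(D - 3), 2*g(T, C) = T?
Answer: 331533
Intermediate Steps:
g(T, C) = T/2
m(t) = -3 + t² (m(t) = -3 + t*t = -3 + t²)
F(D) = D*(-3 + D)/2 (F(D) = (D/2)*(D - 3) = (D/2)*(-3 + D) = D*(-3 + D)/2)
y(Z, n) = n - 2*Z
B(L, j) = -1 - j + 2*L (B(L, j) = (-1*(-1))*(-3 - 1*(-1))/2 - (j - 2*L) = (½)*1*(-3 + 1) + (-j + 2*L) = (½)*1*(-2) + (-j + 2*L) = -1 + (-j + 2*L) = -1 - j + 2*L)
B(3, -4)²*m(-64) = (-1 - 1*(-4) + 2*3)²*(-3 + (-64)²) = (-1 + 4 + 6)²*(-3 + 4096) = 9²*4093 = 81*4093 = 331533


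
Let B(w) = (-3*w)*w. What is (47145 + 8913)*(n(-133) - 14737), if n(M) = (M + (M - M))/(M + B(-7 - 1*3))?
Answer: -357705425304/433 ≈ -8.2611e+8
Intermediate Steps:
B(w) = -3*w²
n(M) = M/(-300 + M) (n(M) = (M + (M - M))/(M - 3*(-7 - 1*3)²) = (M + 0)/(M - 3*(-7 - 3)²) = M/(M - 3*(-10)²) = M/(M - 3*100) = M/(M - 300) = M/(-300 + M))
(47145 + 8913)*(n(-133) - 14737) = (47145 + 8913)*(-133/(-300 - 133) - 14737) = 56058*(-133/(-433) - 14737) = 56058*(-133*(-1/433) - 14737) = 56058*(133/433 - 14737) = 56058*(-6380988/433) = -357705425304/433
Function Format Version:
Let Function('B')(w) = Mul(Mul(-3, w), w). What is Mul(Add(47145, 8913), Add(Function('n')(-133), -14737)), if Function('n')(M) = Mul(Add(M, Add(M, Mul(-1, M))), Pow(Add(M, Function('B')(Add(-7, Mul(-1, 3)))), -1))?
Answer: Rational(-357705425304, 433) ≈ -8.2611e+8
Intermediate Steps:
Function('B')(w) = Mul(-3, Pow(w, 2))
Function('n')(M) = Mul(M, Pow(Add(-300, M), -1)) (Function('n')(M) = Mul(Add(M, Add(M, Mul(-1, M))), Pow(Add(M, Mul(-3, Pow(Add(-7, Mul(-1, 3)), 2))), -1)) = Mul(Add(M, 0), Pow(Add(M, Mul(-3, Pow(Add(-7, -3), 2))), -1)) = Mul(M, Pow(Add(M, Mul(-3, Pow(-10, 2))), -1)) = Mul(M, Pow(Add(M, Mul(-3, 100)), -1)) = Mul(M, Pow(Add(M, -300), -1)) = Mul(M, Pow(Add(-300, M), -1)))
Mul(Add(47145, 8913), Add(Function('n')(-133), -14737)) = Mul(Add(47145, 8913), Add(Mul(-133, Pow(Add(-300, -133), -1)), -14737)) = Mul(56058, Add(Mul(-133, Pow(-433, -1)), -14737)) = Mul(56058, Add(Mul(-133, Rational(-1, 433)), -14737)) = Mul(56058, Add(Rational(133, 433), -14737)) = Mul(56058, Rational(-6380988, 433)) = Rational(-357705425304, 433)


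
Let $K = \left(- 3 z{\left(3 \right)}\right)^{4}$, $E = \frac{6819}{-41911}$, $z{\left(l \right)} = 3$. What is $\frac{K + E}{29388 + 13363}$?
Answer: $\frac{274971252}{1791737161} \approx 0.15347$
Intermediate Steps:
$E = - \frac{6819}{41911}$ ($E = 6819 \left(- \frac{1}{41911}\right) = - \frac{6819}{41911} \approx -0.1627$)
$K = 6561$ ($K = \left(\left(-3\right) 3\right)^{4} = \left(-9\right)^{4} = 6561$)
$\frac{K + E}{29388 + 13363} = \frac{6561 - \frac{6819}{41911}}{29388 + 13363} = \frac{274971252}{41911 \cdot 42751} = \frac{274971252}{41911} \cdot \frac{1}{42751} = \frac{274971252}{1791737161}$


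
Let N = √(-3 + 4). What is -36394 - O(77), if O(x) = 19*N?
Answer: -36413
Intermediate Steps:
N = 1 (N = √1 = 1)
O(x) = 19 (O(x) = 19*1 = 19)
-36394 - O(77) = -36394 - 1*19 = -36394 - 19 = -36413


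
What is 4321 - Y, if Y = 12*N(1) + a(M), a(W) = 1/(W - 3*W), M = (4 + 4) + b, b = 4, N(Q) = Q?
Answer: 103417/24 ≈ 4309.0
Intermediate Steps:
M = 12 (M = (4 + 4) + 4 = 8 + 4 = 12)
a(W) = -1/(2*W) (a(W) = 1/(-2*W) = -1/(2*W))
Y = 287/24 (Y = 12*1 - ½/12 = 12 - ½*1/12 = 12 - 1/24 = 287/24 ≈ 11.958)
4321 - Y = 4321 - 1*287/24 = 4321 - 287/24 = 103417/24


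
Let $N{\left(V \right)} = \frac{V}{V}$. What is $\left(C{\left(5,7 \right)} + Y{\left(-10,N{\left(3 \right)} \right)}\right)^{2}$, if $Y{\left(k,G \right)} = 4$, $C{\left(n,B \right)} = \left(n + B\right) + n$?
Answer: $441$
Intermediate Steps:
$N{\left(V \right)} = 1$
$C{\left(n,B \right)} = B + 2 n$ ($C{\left(n,B \right)} = \left(B + n\right) + n = B + 2 n$)
$\left(C{\left(5,7 \right)} + Y{\left(-10,N{\left(3 \right)} \right)}\right)^{2} = \left(\left(7 + 2 \cdot 5\right) + 4\right)^{2} = \left(\left(7 + 10\right) + 4\right)^{2} = \left(17 + 4\right)^{2} = 21^{2} = 441$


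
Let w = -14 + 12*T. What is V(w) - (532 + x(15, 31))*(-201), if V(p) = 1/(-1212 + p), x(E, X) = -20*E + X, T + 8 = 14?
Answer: 61003901/1154 ≈ 52863.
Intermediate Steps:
T = 6 (T = -8 + 14 = 6)
x(E, X) = X - 20*E
w = 58 (w = -14 + 12*6 = -14 + 72 = 58)
V(w) - (532 + x(15, 31))*(-201) = 1/(-1212 + 58) - (532 + (31 - 20*15))*(-201) = 1/(-1154) - (532 + (31 - 300))*(-201) = -1/1154 - (532 - 269)*(-201) = -1/1154 - 263*(-201) = -1/1154 - 1*(-52863) = -1/1154 + 52863 = 61003901/1154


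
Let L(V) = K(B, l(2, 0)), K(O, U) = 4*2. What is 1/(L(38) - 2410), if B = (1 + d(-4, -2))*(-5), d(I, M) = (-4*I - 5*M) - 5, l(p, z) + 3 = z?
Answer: -1/2402 ≈ -0.00041632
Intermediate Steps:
l(p, z) = -3 + z
d(I, M) = -5 - 5*M - 4*I (d(I, M) = (-5*M - 4*I) - 5 = -5 - 5*M - 4*I)
B = -110 (B = (1 + (-5 - 5*(-2) - 4*(-4)))*(-5) = (1 + (-5 + 10 + 16))*(-5) = (1 + 21)*(-5) = 22*(-5) = -110)
K(O, U) = 8
L(V) = 8
1/(L(38) - 2410) = 1/(8 - 2410) = 1/(-2402) = -1/2402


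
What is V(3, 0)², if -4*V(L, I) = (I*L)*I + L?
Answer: 9/16 ≈ 0.56250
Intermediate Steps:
V(L, I) = -L/4 - L*I²/4 (V(L, I) = -((I*L)*I + L)/4 = -(L*I² + L)/4 = -(L + L*I²)/4 = -L/4 - L*I²/4)
V(3, 0)² = (-¼*3*(1 + 0²))² = (-¼*3*(1 + 0))² = (-¼*3*1)² = (-¾)² = 9/16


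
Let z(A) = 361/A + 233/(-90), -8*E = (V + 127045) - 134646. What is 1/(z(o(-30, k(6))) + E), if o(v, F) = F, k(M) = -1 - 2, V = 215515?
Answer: -180/4700191 ≈ -3.8296e-5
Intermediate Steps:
k(M) = -3
E = -103957/4 (E = -((215515 + 127045) - 134646)/8 = -(342560 - 134646)/8 = -⅛*207914 = -103957/4 ≈ -25989.)
z(A) = -233/90 + 361/A (z(A) = 361/A + 233*(-1/90) = 361/A - 233/90 = -233/90 + 361/A)
1/(z(o(-30, k(6))) + E) = 1/((-233/90 + 361/(-3)) - 103957/4) = 1/((-233/90 + 361*(-⅓)) - 103957/4) = 1/((-233/90 - 361/3) - 103957/4) = 1/(-11063/90 - 103957/4) = 1/(-4700191/180) = -180/4700191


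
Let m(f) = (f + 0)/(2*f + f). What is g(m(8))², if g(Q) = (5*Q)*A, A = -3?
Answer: 25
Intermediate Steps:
m(f) = ⅓ (m(f) = f/((3*f)) = f*(1/(3*f)) = ⅓)
g(Q) = -15*Q (g(Q) = (5*Q)*(-3) = -15*Q)
g(m(8))² = (-15*⅓)² = (-5)² = 25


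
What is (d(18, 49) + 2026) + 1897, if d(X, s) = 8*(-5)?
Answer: 3883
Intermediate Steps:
d(X, s) = -40
(d(18, 49) + 2026) + 1897 = (-40 + 2026) + 1897 = 1986 + 1897 = 3883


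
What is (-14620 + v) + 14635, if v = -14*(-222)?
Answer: 3123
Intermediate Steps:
v = 3108
(-14620 + v) + 14635 = (-14620 + 3108) + 14635 = -11512 + 14635 = 3123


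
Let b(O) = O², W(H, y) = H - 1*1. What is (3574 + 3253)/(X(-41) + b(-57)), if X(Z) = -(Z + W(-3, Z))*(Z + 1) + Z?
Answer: 6827/1408 ≈ 4.8487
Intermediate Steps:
W(H, y) = -1 + H (W(H, y) = H - 1 = -1 + H)
X(Z) = Z - (1 + Z)*(-4 + Z) (X(Z) = -(Z + (-1 - 3))*(Z + 1) + Z = -(Z - 4)*(1 + Z) + Z = -(-4 + Z)*(1 + Z) + Z = -(1 + Z)*(-4 + Z) + Z = Z - (1 + Z)*(-4 + Z))
(3574 + 3253)/(X(-41) + b(-57)) = (3574 + 3253)/((4 - 1*(-41)² + 4*(-41)) + (-57)²) = 6827/((4 - 1*1681 - 164) + 3249) = 6827/((4 - 1681 - 164) + 3249) = 6827/(-1841 + 3249) = 6827/1408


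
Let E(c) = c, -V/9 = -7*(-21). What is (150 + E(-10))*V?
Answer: -185220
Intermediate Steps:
V = -1323 (V = -(-63)*(-21) = -9*147 = -1323)
(150 + E(-10))*V = (150 - 10)*(-1323) = 140*(-1323) = -185220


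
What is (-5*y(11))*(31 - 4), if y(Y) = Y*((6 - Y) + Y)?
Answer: -8910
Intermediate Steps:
y(Y) = 6*Y (y(Y) = Y*6 = 6*Y)
(-5*y(11))*(31 - 4) = (-30*11)*(31 - 4) = -5*66*27 = -330*27 = -8910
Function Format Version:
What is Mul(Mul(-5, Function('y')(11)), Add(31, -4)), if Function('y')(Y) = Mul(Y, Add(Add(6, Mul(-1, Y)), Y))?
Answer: -8910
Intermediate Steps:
Function('y')(Y) = Mul(6, Y) (Function('y')(Y) = Mul(Y, 6) = Mul(6, Y))
Mul(Mul(-5, Function('y')(11)), Add(31, -4)) = Mul(Mul(-5, Mul(6, 11)), Add(31, -4)) = Mul(Mul(-5, 66), 27) = Mul(-330, 27) = -8910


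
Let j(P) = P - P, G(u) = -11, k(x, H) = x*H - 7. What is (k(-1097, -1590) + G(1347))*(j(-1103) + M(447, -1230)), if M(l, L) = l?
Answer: 779662764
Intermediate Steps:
k(x, H) = -7 + H*x (k(x, H) = H*x - 7 = -7 + H*x)
j(P) = 0
(k(-1097, -1590) + G(1347))*(j(-1103) + M(447, -1230)) = ((-7 - 1590*(-1097)) - 11)*(0 + 447) = ((-7 + 1744230) - 11)*447 = (1744223 - 11)*447 = 1744212*447 = 779662764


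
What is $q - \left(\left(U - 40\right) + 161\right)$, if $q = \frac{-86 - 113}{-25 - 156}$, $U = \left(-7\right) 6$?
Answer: $- \frac{14100}{181} \approx -77.901$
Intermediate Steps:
$U = -42$
$q = \frac{199}{181}$ ($q = - \frac{199}{-181} = \left(-199\right) \left(- \frac{1}{181}\right) = \frac{199}{181} \approx 1.0994$)
$q - \left(\left(U - 40\right) + 161\right) = \frac{199}{181} - \left(\left(-42 - 40\right) + 161\right) = \frac{199}{181} - \left(-82 + 161\right) = \frac{199}{181} - 79 = - \frac{14100}{181}$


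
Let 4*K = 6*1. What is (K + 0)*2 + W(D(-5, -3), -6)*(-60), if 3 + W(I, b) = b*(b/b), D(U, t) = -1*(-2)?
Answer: 543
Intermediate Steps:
D(U, t) = 2
K = 3/2 (K = (6*1)/4 = (1/4)*6 = 3/2 ≈ 1.5000)
W(I, b) = -3 + b (W(I, b) = -3 + b*(b/b) = -3 + b*1 = -3 + b)
(K + 0)*2 + W(D(-5, -3), -6)*(-60) = (3/2 + 0)*2 + (-3 - 6)*(-60) = (3/2)*2 - 9*(-60) = 3 + 540 = 543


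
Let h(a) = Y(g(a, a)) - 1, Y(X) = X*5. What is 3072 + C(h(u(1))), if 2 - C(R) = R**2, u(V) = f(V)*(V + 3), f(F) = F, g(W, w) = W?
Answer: 2713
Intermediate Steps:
Y(X) = 5*X
u(V) = V*(3 + V) (u(V) = V*(V + 3) = V*(3 + V))
h(a) = -1 + 5*a (h(a) = 5*a - 1 = -1 + 5*a)
C(R) = 2 - R**2
3072 + C(h(u(1))) = 3072 + (2 - (-1 + 5*(1*(3 + 1)))**2) = 3072 + (2 - (-1 + 5*(1*4))**2) = 3072 + (2 - (-1 + 5*4)**2) = 3072 + (2 - (-1 + 20)**2) = 3072 + (2 - 1*19**2) = 3072 + (2 - 1*361) = 3072 + (2 - 361) = 3072 - 359 = 2713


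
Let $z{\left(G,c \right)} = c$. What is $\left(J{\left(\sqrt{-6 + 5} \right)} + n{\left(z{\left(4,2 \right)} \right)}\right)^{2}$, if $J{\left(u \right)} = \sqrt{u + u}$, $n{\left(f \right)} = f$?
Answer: $8 + 6 i \approx 8.0 + 6.0 i$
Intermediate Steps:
$J{\left(u \right)} = \sqrt{2} \sqrt{u}$ ($J{\left(u \right)} = \sqrt{2 u} = \sqrt{2} \sqrt{u}$)
$\left(J{\left(\sqrt{-6 + 5} \right)} + n{\left(z{\left(4,2 \right)} \right)}\right)^{2} = \left(\sqrt{2} \sqrt{\sqrt{-6 + 5}} + 2\right)^{2} = \left(\sqrt{2} \sqrt{\sqrt{-1}} + 2\right)^{2} = \left(\sqrt{2} \sqrt{i} + 2\right)^{2} = \left(2 + \sqrt{2} \sqrt{i}\right)^{2}$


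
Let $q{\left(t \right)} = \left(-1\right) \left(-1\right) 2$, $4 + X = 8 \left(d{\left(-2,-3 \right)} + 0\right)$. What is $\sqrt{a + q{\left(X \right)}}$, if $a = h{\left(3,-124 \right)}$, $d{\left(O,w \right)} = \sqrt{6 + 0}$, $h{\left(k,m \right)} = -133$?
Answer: $i \sqrt{131} \approx 11.446 i$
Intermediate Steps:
$d{\left(O,w \right)} = \sqrt{6}$
$a = -133$
$X = -4 + 8 \sqrt{6}$ ($X = -4 + 8 \left(\sqrt{6} + 0\right) = -4 + 8 \sqrt{6} \approx 15.596$)
$q{\left(t \right)} = 2$ ($q{\left(t \right)} = 1 \cdot 2 = 2$)
$\sqrt{a + q{\left(X \right)}} = \sqrt{-133 + 2} = \sqrt{-131} = i \sqrt{131}$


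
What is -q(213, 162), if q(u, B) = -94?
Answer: 94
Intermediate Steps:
-q(213, 162) = -1*(-94) = 94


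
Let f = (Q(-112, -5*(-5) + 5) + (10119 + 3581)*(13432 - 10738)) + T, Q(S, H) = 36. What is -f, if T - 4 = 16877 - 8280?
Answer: -36916437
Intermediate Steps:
T = 8601 (T = 4 + (16877 - 8280) = 4 + 8597 = 8601)
f = 36916437 (f = (36 + (10119 + 3581)*(13432 - 10738)) + 8601 = (36 + 13700*2694) + 8601 = (36 + 36907800) + 8601 = 36907836 + 8601 = 36916437)
-f = -1*36916437 = -36916437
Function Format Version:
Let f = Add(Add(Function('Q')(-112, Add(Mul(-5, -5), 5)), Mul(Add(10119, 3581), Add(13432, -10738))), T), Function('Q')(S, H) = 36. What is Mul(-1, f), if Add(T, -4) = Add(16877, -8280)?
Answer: -36916437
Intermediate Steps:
T = 8601 (T = Add(4, Add(16877, -8280)) = Add(4, 8597) = 8601)
f = 36916437 (f = Add(Add(36, Mul(Add(10119, 3581), Add(13432, -10738))), 8601) = Add(Add(36, Mul(13700, 2694)), 8601) = Add(Add(36, 36907800), 8601) = Add(36907836, 8601) = 36916437)
Mul(-1, f) = Mul(-1, 36916437) = -36916437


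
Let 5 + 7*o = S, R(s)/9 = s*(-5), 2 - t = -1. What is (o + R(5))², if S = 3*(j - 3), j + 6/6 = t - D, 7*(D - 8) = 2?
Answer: 126675025/2401 ≈ 52759.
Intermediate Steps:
D = 58/7 (D = 8 + (⅐)*2 = 8 + 2/7 = 58/7 ≈ 8.2857)
t = 3 (t = 2 - 1*(-1) = 2 + 1 = 3)
j = -44/7 (j = -1 + (3 - 1*58/7) = -1 + (3 - 58/7) = -1 - 37/7 = -44/7 ≈ -6.2857)
R(s) = -45*s (R(s) = 9*(s*(-5)) = 9*(-5*s) = -45*s)
S = -195/7 (S = 3*(-44/7 - 3) = 3*(-65/7) = -195/7 ≈ -27.857)
o = -230/49 (o = -5/7 + (⅐)*(-195/7) = -5/7 - 195/49 = -230/49 ≈ -4.6939)
(o + R(5))² = (-230/49 - 45*5)² = (-230/49 - 225)² = (-11255/49)² = 126675025/2401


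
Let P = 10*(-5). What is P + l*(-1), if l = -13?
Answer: -37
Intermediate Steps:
P = -50
P + l*(-1) = -50 - 13*(-1) = -50 + 13 = -37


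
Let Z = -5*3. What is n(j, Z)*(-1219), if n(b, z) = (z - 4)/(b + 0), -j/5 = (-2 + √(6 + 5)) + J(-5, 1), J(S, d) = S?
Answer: 8533/10 + 1219*√11/10 ≈ 1257.6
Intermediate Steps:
Z = -15
j = 35 - 5*√11 (j = -5*((-2 + √(6 + 5)) - 5) = -5*((-2 + √11) - 5) = -5*(-7 + √11) = 35 - 5*√11 ≈ 18.417)
n(b, z) = (-4 + z)/b
n(j, Z)*(-1219) = ((-4 - 15)/(35 - 5*√11))*(-1219) = (-19/(35 - 5*√11))*(-1219) = -19/(35 - 5*√11)*(-1219) = 23161/(35 - 5*√11)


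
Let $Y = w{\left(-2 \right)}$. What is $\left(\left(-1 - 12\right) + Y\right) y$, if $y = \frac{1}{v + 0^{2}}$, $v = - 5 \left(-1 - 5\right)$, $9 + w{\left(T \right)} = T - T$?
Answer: $- \frac{11}{15} \approx -0.73333$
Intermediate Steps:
$w{\left(T \right)} = -9$ ($w{\left(T \right)} = -9 + \left(T - T\right) = -9 + 0 = -9$)
$v = 30$ ($v = \left(-5\right) \left(-6\right) = 30$)
$Y = -9$
$y = \frac{1}{30}$ ($y = \frac{1}{30 + 0^{2}} = \frac{1}{30 + 0} = \frac{1}{30} \approx 0.033333$)
$\left(\left(-1 - 12\right) + Y\right) y = \left(\left(-1 - 12\right) - 9\right) \frac{1}{30} = \left(-13 - 9\right) \frac{1}{30} = \left(-22\right) \frac{1}{30} = - \frac{11}{15}$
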